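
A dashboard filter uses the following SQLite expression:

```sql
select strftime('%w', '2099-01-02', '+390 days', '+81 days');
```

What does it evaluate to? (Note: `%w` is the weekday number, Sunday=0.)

0

First apply '+390 days', '+81 days': 2099-01-02 → 2100-04-18.
2100-04-18 is a Sunday; with Sunday=0 that is 0.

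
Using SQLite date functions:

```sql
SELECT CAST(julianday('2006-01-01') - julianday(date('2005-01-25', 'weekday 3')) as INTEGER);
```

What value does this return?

340

`weekday 3` advances to the next Wednesday; 2005-01-25 is a Tuesday, so it moves forward to 2005-01-26.
5 days remain in January 2005 after the 26th (31 − 26).
Full months from February 2005 through December 2005 contribute their day counts.
Then 1 day into January 2006.
Total: 5 + 28 + 31 + 30 + 31 + 30 + 31 + 31 + 30 + 31 + 30 + 31 + 1 = 340.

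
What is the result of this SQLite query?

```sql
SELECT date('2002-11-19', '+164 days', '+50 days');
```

2003-06-21

Applying '+164 days' to 2002-11-19: counting 164 days forward gives 2003-05-02.
Applying '+50 days' to 2003-05-02: counting 50 days forward gives 2003-06-21.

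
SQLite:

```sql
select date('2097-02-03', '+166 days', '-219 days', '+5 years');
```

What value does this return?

Applying '+166 days' to 2097-02-03: counting 166 days forward gives 2097-07-19.
Applying '-219 days' to 2097-07-19: counting 219 days back gives 2096-12-12.
Adding +5 years to 2096-12-12 gives 2101-12-12.

2101-12-12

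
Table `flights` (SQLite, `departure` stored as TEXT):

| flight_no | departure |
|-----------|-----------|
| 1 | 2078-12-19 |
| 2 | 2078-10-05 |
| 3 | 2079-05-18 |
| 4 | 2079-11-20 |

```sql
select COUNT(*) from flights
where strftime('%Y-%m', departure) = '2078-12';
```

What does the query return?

Rows with year-month 2078-12: 2078-12-19 → 1.

1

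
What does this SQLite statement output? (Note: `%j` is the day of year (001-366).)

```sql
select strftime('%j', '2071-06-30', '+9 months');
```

First apply '+9 months': 2071-06-30 → 2072-03-30.
Day-of-year for 2072-03-30: days since 2072-01-01 inclusive = 90, zero-padded to 090.

090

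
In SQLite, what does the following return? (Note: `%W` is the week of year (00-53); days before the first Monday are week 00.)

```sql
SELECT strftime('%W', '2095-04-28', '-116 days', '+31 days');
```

First apply '-116 days', '+31 days': 2095-04-28 → 2095-02-02.
2095-02-02 is a Wednesday. SQLite's %W counts Mondays since the year started; the result is 05.

05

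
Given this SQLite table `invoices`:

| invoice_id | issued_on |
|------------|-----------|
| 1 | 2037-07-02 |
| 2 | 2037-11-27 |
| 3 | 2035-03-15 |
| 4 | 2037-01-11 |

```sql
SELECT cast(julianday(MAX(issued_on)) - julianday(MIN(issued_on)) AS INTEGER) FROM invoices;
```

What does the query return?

MIN = 2035-03-15, MAX = 2037-11-27.
16 days remain in March 2035 after the 15th (31 − 15).
Full months from April 2035 through October 2037 contribute their day counts.
Then 27 days into November 2037.
Total: 16 + 30 + 31 + 30 + 31 + 31 + 30 + 31 + 30 + 31 + 31 + 29 + 31 + 30 + 31 + 30 + 31 + 31 + 30 + 31 + 30 + 31 + 31 + 28 + 31 + 30 + 31 + 30 + 31 + 31 + 30 + 31 + 27 = 988.

988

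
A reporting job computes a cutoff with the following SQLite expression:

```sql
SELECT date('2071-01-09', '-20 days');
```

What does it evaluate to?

Going back 9 days from 2071-01-09 reaches 2070-12-31 (last day of December, 31 days).
Going back 11 days within December lands on 2070-12-20.

2070-12-20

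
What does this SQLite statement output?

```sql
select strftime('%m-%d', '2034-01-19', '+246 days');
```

First apply '+246 days': 2034-01-19 → 2034-09-22.
`%m-%d` extracts the month-day: 09-22.

09-22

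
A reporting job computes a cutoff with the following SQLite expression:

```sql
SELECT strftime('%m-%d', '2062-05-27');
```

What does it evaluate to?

`%m-%d` extracts the month-day: 05-27.

05-27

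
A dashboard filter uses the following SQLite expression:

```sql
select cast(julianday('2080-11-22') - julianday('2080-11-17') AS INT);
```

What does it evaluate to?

Both dates are in November 2080: 22 − 17 = 5.

5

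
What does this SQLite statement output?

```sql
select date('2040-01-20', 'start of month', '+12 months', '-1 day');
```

`start of month` rewinds 2040-01-20 to 2040-01-01.
Adding +12 months to 2040-01-01 gives 2041-01-01.
Going back 1 day from 2041-01-01 reaches 2040-12-31 (last day of December, 31 days).

2040-12-31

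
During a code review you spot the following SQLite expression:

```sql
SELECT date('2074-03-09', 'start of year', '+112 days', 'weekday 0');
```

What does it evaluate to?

2074-04-29

`start of year` rewinds 2074-03-09 to 2074-01-01.
Applying '+112 days' to 2074-01-01: counting 112 days forward gives 2074-04-23.
`weekday 0` advances to the next Sunday; 2074-04-23 is a Monday, so it moves forward to 2074-04-29.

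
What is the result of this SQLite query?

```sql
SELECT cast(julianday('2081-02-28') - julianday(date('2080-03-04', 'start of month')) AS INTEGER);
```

364

`start of month` rewinds 2080-03-04 to 2080-03-01.
30 days remain in March 2080 after the 1st (31 − 1).
Full months from April 2080 through January 2081 contribute their day counts.
Then 28 days into February 2081.
Total: 30 + 30 + 31 + 30 + 31 + 31 + 30 + 31 + 30 + 31 + 31 + 28 = 364.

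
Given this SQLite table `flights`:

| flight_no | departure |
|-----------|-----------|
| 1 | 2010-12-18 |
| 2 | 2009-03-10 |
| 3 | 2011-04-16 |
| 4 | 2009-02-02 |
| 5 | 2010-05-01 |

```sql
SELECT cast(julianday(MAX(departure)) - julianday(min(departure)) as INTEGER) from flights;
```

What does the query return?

803

MIN = 2009-02-02, MAX = 2011-04-16.
26 days remain in February 2009 after the 2nd (28 − 2).
Full months from March 2009 through March 2011 contribute their day counts.
Then 16 days into April 2011.
Total: 26 + 31 + 30 + 31 + 30 + 31 + 31 + 30 + 31 + 30 + 31 + 31 + 28 + 31 + 30 + 31 + 30 + 31 + 31 + 30 + 31 + 30 + 31 + 31 + 28 + 31 + 16 = 803.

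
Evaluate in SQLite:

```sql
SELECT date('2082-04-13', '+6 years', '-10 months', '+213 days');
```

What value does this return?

Adding +6 years to 2082-04-13 gives 2088-04-13.
Adding -10 months to 2088-04-13 gives 2087-06-13.
Applying '+213 days' to 2087-06-13: counting 213 days forward gives 2088-01-12.

2088-01-12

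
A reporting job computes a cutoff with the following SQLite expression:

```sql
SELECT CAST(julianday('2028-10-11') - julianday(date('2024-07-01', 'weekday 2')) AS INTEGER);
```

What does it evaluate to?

`weekday 2` advances to the next Tuesday; 2024-07-01 is a Monday, so it moves forward to 2024-07-02.
29 days remain in July 2024 after the 2nd (31 − 2).
Full months from August 2024 through September 2028 contribute their day counts.
Then 11 days into October 2028.
Total: 29 + 31 + 30 + 31 + 30 + 31 + 31 + 28 + 31 + 30 + 31 + 30 + 31 + 31 + 30 + 31 + 30 + 31 + 31 + 28 + 31 + 30 + 31 + 30 + 31 + 31 + 30 + 31 + 30 + 31 + 31 + 28 + 31 + 30 + 31 + 30 + 31 + 31 + 30 + 31 + 30 + 31 + 31 + 29 + 31 + 30 + 31 + 30 + 31 + 31 + 30 + 11 = 1562.

1562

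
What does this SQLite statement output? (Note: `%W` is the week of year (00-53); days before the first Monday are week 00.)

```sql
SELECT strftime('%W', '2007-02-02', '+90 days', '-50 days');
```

11

First apply '+90 days', '-50 days': 2007-02-02 → 2007-03-14.
2007-03-14 is a Wednesday. SQLite's %W counts Mondays since the year started; the result is 11.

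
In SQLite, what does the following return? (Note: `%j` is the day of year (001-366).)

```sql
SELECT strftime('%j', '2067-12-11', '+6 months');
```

163

First apply '+6 months': 2067-12-11 → 2068-06-11.
Day-of-year for 2068-06-11: days since 2068-01-01 inclusive = 163, zero-padded to 163.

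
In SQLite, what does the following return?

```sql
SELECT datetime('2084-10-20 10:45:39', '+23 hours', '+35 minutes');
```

2084-10-21 10:20:39

+23 hours from 2084-10-20 10:45:39 is 2084-10-21 09:45:39 (crosses midnight).
+35 minutes from 2084-10-21 09:45:39 is 2084-10-21 10:20:39.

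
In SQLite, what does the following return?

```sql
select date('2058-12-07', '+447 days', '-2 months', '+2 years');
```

2061-12-27

Applying '+447 days' to 2058-12-07: counting 447 days forward gives 2060-02-27.
Adding -2 months to 2060-02-27 gives 2059-12-27.
Adding +2 years to 2059-12-27 gives 2061-12-27.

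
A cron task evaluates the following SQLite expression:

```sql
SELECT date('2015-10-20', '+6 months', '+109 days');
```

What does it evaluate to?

2016-08-07

Adding +6 months to 2015-10-20 gives 2016-04-20.
Applying '+109 days' to 2016-04-20: counting 109 days forward gives 2016-08-07.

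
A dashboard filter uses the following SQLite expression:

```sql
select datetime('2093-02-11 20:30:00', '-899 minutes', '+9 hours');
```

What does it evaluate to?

899 minutes = 14h 59m; -899 minutes from 2093-02-11 20:30:00 is 2093-02-11 05:31:00.
+9 hours from 2093-02-11 05:31:00 is 2093-02-11 14:31:00.

2093-02-11 14:31:00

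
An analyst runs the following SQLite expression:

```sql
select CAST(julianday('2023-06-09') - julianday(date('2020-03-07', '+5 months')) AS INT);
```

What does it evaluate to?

1036

Adding +5 months to 2020-03-07 gives 2020-08-07.
24 days remain in August 2020 after the 7th (31 − 7).
Full months from September 2020 through May 2023 contribute their day counts.
Then 9 days into June 2023.
Total: 24 + 30 + 31 + 30 + 31 + 31 + 28 + 31 + 30 + 31 + 30 + 31 + 31 + 30 + 31 + 30 + 31 + 31 + 28 + 31 + 30 + 31 + 30 + 31 + 31 + 30 + 31 + 30 + 31 + 31 + 28 + 31 + 30 + 31 + 9 = 1036.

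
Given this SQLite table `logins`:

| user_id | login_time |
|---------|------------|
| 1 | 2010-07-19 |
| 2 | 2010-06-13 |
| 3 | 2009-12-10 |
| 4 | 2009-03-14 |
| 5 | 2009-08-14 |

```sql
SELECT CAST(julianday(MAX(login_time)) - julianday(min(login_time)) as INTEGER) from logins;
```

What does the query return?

MIN = 2009-03-14, MAX = 2010-07-19.
17 days remain in March 2009 after the 14th (31 − 14).
Full months from April 2009 through June 2010 contribute their day counts.
Then 19 days into July 2010.
Total: 17 + 30 + 31 + 30 + 31 + 31 + 30 + 31 + 30 + 31 + 31 + 28 + 31 + 30 + 31 + 30 + 19 = 492.

492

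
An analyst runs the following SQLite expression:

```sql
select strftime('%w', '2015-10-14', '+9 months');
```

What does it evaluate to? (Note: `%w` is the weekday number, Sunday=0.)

4

First apply '+9 months': 2015-10-14 → 2016-07-14.
2016-07-14 is a Thursday; with Sunday=0 that is 4.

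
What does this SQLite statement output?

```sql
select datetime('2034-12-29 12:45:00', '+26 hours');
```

+26 hours from 2034-12-29 12:45:00 is 2034-12-30 14:45:00 (crosses midnight).

2034-12-30 14:45:00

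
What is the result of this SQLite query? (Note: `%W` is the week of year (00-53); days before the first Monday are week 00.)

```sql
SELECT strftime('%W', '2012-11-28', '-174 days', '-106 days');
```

First apply '-174 days', '-106 days': 2012-11-28 → 2012-02-22.
2012-02-22 is a Wednesday. SQLite's %W counts Mondays since the year started; the result is 08.

08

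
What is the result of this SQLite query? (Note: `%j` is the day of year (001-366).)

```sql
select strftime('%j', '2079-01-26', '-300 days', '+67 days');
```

First apply '-300 days', '+67 days': 2079-01-26 → 2078-06-07.
Day-of-year for 2078-06-07: days since 2078-01-01 inclusive = 158, zero-padded to 158.

158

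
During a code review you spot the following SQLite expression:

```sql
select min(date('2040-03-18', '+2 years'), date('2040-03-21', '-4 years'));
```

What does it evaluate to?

date('2040-03-18', '+2 years') → 2042-03-18.
date('2040-03-21', '-4 years') → 2036-03-21.
Earlier of the two is 2036-03-21.

2036-03-21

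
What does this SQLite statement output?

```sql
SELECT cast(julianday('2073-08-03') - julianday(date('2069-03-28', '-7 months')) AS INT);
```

1801

Adding -7 months to 2069-03-28 gives 2068-08-28.
3 days remain in August 2068 after the 28th (31 − 28).
Full months from September 2068 through July 2073 contribute their day counts.
Then 3 days into August 2073.
Total: 3 + 30 + 31 + 30 + 31 + 31 + 28 + 31 + 30 + 31 + 30 + 31 + 31 + 30 + 31 + 30 + 31 + 31 + 28 + 31 + 30 + 31 + 30 + 31 + 31 + 30 + 31 + 30 + 31 + 31 + 28 + 31 + 30 + 31 + 30 + 31 + 31 + 30 + 31 + 30 + 31 + 31 + 29 + 31 + 30 + 31 + 30 + 31 + 31 + 30 + 31 + 30 + 31 + 31 + 28 + 31 + 30 + 31 + 30 + 31 + 3 = 1801.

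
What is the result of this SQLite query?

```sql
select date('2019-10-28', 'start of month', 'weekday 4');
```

2019-10-03

`start of month` rewinds 2019-10-28 to 2019-10-01.
`weekday 4` advances to the next Thursday; 2019-10-01 is a Tuesday, so it moves forward to 2019-10-03.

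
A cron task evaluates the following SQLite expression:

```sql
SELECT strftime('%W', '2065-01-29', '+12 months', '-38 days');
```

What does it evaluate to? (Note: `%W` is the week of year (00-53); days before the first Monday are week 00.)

First apply '+12 months', '-38 days': 2065-01-29 → 2065-12-22.
2065-12-22 is a Tuesday. SQLite's %W counts Mondays since the year started; the result is 51.

51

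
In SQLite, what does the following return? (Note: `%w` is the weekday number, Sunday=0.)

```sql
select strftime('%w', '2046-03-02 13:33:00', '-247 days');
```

First apply '-247 days': 2046-03-02 13:33:00 → 2045-06-28 13:33:00.
2045-06-28 is a Wednesday; with Sunday=0 that is 3.

3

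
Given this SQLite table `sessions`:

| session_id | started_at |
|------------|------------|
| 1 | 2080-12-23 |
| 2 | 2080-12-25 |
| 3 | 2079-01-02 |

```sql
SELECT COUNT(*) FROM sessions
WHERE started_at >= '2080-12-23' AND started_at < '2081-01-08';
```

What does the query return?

2

Rows in [2080-12-23, 2081-01-08): 2080-12-23, 2080-12-25 → 2 rows.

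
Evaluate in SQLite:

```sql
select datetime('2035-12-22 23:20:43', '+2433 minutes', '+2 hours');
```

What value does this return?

2035-12-24 17:53:43

2433 minutes = 40h 33m; +2433 minutes from 2035-12-22 23:20:43 is 2035-12-24 15:53:43 (crosses midnight).
+2 hours from 2035-12-24 15:53:43 is 2035-12-24 17:53:43.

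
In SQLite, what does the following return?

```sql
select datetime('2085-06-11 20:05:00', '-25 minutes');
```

-25 minutes from 2085-06-11 20:05:00 is 2085-06-11 19:40:00.

2085-06-11 19:40:00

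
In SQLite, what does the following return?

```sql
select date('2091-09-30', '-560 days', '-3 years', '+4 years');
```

2091-03-19

Applying '-560 days' to 2091-09-30: counting 560 days back gives 2090-03-19.
Adding -3 years to 2090-03-19 gives 2087-03-19.
Adding +4 years to 2087-03-19 gives 2091-03-19.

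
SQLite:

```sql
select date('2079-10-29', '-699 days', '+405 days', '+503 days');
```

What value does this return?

Applying '-699 days' to 2079-10-29: counting 699 days back gives 2077-11-29.
Applying '+405 days' to 2077-11-29: counting 405 days forward gives 2079-01-08.
Applying '+503 days' to 2079-01-08: counting 503 days forward gives 2080-05-25.

2080-05-25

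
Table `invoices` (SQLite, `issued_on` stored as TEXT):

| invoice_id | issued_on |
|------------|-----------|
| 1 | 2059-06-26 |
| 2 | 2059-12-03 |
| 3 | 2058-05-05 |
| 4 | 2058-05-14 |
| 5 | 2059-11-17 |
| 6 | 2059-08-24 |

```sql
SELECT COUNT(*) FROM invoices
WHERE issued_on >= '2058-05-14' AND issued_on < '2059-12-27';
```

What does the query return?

5

Rows in [2058-05-14, 2059-12-27): 2059-06-26, 2059-12-03, 2058-05-14, 2059-11-17, 2059-08-24 → 5 rows.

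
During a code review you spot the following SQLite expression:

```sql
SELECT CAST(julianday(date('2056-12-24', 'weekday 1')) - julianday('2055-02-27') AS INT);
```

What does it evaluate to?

`weekday 1` advances to the next Monday; 2056-12-24 is a Sunday, so it moves forward to 2056-12-25.
1 day remains in February 2055 after the 27th (28 − 27).
Full months from March 2055 through November 2056 contribute their day counts.
Then 25 days into December 2056.
Total: 1 + 31 + 30 + 31 + 30 + 31 + 31 + 30 + 31 + 30 + 31 + 31 + 29 + 31 + 30 + 31 + 30 + 31 + 31 + 30 + 31 + 30 + 25 = 667.

667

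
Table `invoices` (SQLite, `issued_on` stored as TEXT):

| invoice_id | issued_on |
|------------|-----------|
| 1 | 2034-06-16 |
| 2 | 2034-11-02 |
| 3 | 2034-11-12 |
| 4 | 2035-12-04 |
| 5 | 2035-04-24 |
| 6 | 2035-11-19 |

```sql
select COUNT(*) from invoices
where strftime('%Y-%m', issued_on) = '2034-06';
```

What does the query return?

1

Rows with year-month 2034-06: 2034-06-16 → 1.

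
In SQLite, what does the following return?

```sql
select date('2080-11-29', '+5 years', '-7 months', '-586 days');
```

2083-09-21

Adding +5 years to 2080-11-29 gives 2085-11-29.
Adding -7 months to 2085-11-29 gives 2085-04-29.
Applying '-586 days' to 2085-04-29: counting 586 days back gives 2083-09-21.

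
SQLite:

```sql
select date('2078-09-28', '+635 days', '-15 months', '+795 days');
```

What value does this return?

Applying '+635 days' to 2078-09-28: counting 635 days forward gives 2080-06-24.
Adding -15 months to 2080-06-24 gives 2079-03-24.
Applying '+795 days' to 2079-03-24: counting 795 days forward gives 2081-05-27.

2081-05-27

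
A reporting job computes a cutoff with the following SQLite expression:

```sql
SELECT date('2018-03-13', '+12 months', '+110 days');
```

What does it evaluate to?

2019-07-01

Adding +12 months to 2018-03-13 gives 2019-03-13.
Applying '+110 days' to 2019-03-13: counting 110 days forward gives 2019-07-01.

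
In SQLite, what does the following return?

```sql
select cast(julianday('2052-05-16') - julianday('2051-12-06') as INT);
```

25 days remain in December 2051 after the 6th (31 − 6).
January 2052: 31 days.
February 2052: 29 days (leap year).
March 2052: 31 days.
April 2052: 30 days.
Then 16 days into May 2052.
Total: 25 + 31 + 29 + 31 + 30 + 16 = 162.

162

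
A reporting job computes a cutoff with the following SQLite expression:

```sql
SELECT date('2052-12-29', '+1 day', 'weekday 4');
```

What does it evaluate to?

2053-01-02

Advancing 1 more day within December lands on 2052-12-30.
`weekday 4` advances to the next Thursday; 2052-12-30 is a Monday, so it moves forward to 2053-01-02.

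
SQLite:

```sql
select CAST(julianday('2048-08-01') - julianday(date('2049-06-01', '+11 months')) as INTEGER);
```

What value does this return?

Adding +11 months to 2049-06-01 gives 2050-05-01.
30 days remain in August 2048 after the 1st (31 − 1).
Full months from September 2048 through April 2050 contribute their day counts.
Then 1 day into May 2050.
Total: 30 + 30 + 31 + 30 + 31 + 31 + 28 + 31 + 30 + 31 + 30 + 31 + 31 + 30 + 31 + 30 + 31 + 31 + 28 + 31 + 30 + 1 = 638.
The subtraction is earlier − later, so the result is −638 → -638.

-638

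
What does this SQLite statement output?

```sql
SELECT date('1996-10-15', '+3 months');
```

1997-01-15

Adding +3 months to 1996-10-15 gives 1997-01-15.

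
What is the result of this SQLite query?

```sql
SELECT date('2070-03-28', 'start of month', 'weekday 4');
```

2070-03-06

`start of month` rewinds 2070-03-28 to 2070-03-01.
`weekday 4` advances to the next Thursday; 2070-03-01 is a Saturday, so it moves forward to 2070-03-06.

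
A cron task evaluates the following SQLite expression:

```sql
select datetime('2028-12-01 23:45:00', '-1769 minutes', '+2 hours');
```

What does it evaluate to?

1769 minutes = 29h 29m; -1769 minutes from 2028-12-01 23:45:00 is 2028-11-30 18:16:00 (crosses midnight).
+2 hours from 2028-11-30 18:16:00 is 2028-11-30 20:16:00.

2028-11-30 20:16:00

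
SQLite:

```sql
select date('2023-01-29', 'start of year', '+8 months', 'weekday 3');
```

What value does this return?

`start of year` rewinds 2023-01-29 to 2023-01-01.
Adding +8 months to 2023-01-01 gives 2023-09-01.
`weekday 3` advances to the next Wednesday; 2023-09-01 is a Friday, so it moves forward to 2023-09-06.

2023-09-06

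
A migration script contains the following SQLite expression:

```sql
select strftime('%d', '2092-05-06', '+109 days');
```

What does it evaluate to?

23

First apply '+109 days': 2092-05-06 → 2092-08-23.
`%d` extracts the 2-digit day of month: 23.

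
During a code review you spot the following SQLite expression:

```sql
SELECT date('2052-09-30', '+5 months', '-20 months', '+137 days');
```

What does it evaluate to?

2051-11-16

Adding +5 months to 2052-09-30 targets 2053-02-30. February 2053 has only 28 days, so SQLite normalizes the 2-day overflow forward to 2053-03-02.
Adding -20 months to 2053-03-02 gives 2051-07-02.
Applying '+137 days' to 2051-07-02: counting 137 days forward gives 2051-11-16.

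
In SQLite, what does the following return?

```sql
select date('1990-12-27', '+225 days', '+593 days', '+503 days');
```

1994-08-09

Applying '+225 days' to 1990-12-27: counting 225 days forward gives 1991-08-09.
Applying '+593 days' to 1991-08-09: counting 593 days forward gives 1993-03-24.
Applying '+503 days' to 1993-03-24: counting 503 days forward gives 1994-08-09.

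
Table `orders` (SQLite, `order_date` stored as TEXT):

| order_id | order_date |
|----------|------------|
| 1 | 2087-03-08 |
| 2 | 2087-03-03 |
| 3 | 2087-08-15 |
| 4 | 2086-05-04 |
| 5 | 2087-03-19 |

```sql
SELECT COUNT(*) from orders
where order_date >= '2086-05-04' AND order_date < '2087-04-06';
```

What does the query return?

4

Rows in [2086-05-04, 2087-04-06): 2087-03-08, 2087-03-03, 2086-05-04, 2087-03-19 → 4 rows.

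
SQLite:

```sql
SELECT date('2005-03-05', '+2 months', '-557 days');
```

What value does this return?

Adding +2 months to 2005-03-05 gives 2005-05-05.
Applying '-557 days' to 2005-05-05: counting 557 days back gives 2003-10-26.

2003-10-26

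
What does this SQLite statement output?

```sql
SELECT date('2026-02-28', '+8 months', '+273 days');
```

2027-07-28

Adding +8 months to 2026-02-28 gives 2026-10-28.
Applying '+273 days' to 2026-10-28: counting 273 days forward gives 2027-07-28.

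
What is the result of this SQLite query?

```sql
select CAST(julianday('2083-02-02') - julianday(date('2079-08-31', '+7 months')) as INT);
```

Adding +7 months to 2079-08-31 gives 2080-03-31.
0 days remain in March 2080 after the 31st (31 − 31).
Full months from April 2080 through January 2083 contribute their day counts.
Then 2 days into February 2083.
Total: 0 + 30 + 31 + 30 + 31 + 31 + 30 + 31 + 30 + 31 + 31 + 28 + 31 + 30 + 31 + 30 + 31 + 31 + 30 + 31 + 30 + 31 + 31 + 28 + 31 + 30 + 31 + 30 + 31 + 31 + 30 + 31 + 30 + 31 + 31 + 2 = 1038.

1038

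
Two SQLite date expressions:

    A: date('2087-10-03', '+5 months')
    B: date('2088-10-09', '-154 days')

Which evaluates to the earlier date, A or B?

A = 2088-03-03.
B = 2088-05-08.
A is earlier.

A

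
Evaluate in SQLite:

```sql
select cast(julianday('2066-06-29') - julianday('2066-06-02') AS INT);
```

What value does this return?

Both dates are in June 2066: 29 − 2 = 27.

27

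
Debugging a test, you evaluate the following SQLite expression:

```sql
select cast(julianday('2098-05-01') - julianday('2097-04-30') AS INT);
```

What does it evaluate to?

366

0 days remain in April 2097 after the 30th (30 − 30).
Full months from May 2097 through April 2098 contribute their day counts.
Then 1 day into May 2098.
Total: 0 + 31 + 30 + 31 + 31 + 30 + 31 + 30 + 31 + 31 + 28 + 31 + 30 + 1 = 366.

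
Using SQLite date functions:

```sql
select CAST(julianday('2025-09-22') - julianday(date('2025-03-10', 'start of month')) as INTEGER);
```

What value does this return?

205

`start of month` rewinds 2025-03-10 to 2025-03-01.
30 days remain in March 2025 after the 1st (31 − 1).
April 2025: 30 days.
May 2025: 31 days.
June 2025: 30 days.
July 2025: 31 days.
August 2025: 31 days.
Then 22 days into September 2025.
Total: 30 + 30 + 31 + 30 + 31 + 31 + 22 = 205.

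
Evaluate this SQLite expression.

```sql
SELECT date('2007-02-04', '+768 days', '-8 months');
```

Applying '+768 days' to 2007-02-04: counting 768 days forward gives 2009-03-13.
Adding -8 months to 2009-03-13 gives 2008-07-13.

2008-07-13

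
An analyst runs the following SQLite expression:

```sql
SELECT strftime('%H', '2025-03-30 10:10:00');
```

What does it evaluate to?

`%H` extracts the 2-digit hour (00-23): 10.

10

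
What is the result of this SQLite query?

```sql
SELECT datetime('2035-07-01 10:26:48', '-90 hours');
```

2035-06-27 16:26:48

-90 hours from 2035-07-01 10:26:48 is 2035-06-27 16:26:48 (crosses midnight).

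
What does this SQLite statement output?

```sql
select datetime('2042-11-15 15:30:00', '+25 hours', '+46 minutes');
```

2042-11-16 17:16:00

+25 hours from 2042-11-15 15:30:00 is 2042-11-16 16:30:00 (crosses midnight).
+46 minutes from 2042-11-16 16:30:00 is 2042-11-16 17:16:00.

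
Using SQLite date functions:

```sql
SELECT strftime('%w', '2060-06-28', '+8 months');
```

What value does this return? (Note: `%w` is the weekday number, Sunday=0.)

1

First apply '+8 months': 2060-06-28 → 2061-02-28.
2061-02-28 is a Monday; with Sunday=0 that is 1.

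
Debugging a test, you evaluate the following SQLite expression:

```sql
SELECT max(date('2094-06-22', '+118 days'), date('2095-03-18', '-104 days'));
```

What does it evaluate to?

date('2094-06-22', '+118 days') → 2094-10-18.
date('2095-03-18', '-104 days') → 2094-12-04.
Later of the two is 2094-12-04.

2094-12-04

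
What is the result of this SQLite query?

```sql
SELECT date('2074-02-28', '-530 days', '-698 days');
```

2070-10-19

Applying '-530 days' to 2074-02-28: counting 530 days back gives 2072-09-16.
Applying '-698 days' to 2072-09-16: counting 698 days back gives 2070-10-19.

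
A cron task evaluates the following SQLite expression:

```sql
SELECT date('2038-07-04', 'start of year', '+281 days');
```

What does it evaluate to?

`start of year` rewinds 2038-07-04 to 2038-01-01.
Applying '+281 days' to 2038-01-01: counting 281 days forward gives 2038-10-09.

2038-10-09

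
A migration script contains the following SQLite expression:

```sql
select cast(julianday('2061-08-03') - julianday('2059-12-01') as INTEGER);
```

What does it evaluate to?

30 days remain in December 2059 after the 1st (31 − 1).
Full months from January 2060 through July 2061 contribute their day counts.
Then 3 days into August 2061.
Total: 30 + 31 + 29 + 31 + 30 + 31 + 30 + 31 + 31 + 30 + 31 + 30 + 31 + 31 + 28 + 31 + 30 + 31 + 30 + 31 + 3 = 611.

611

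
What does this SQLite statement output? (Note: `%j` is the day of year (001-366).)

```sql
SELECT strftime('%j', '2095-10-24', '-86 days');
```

211

First apply '-86 days': 2095-10-24 → 2095-07-30.
Day-of-year for 2095-07-30: days since 2095-01-01 inclusive = 211, zero-padded to 211.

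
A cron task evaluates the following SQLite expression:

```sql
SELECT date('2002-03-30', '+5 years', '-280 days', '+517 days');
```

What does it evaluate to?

2007-11-22

Adding +5 years to 2002-03-30 gives 2007-03-30.
Applying '-280 days' to 2007-03-30: counting 280 days back gives 2006-06-23.
Applying '+517 days' to 2006-06-23: counting 517 days forward gives 2007-11-22.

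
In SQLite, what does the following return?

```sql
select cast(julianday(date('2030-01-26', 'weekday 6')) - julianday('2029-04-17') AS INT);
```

284

`weekday 6` advances to the next Saturday; 2030-01-26 is already a Saturday, so it stays at 2030-01-26.
13 days remain in April 2029 after the 17th (30 − 17).
Full months from May 2029 through December 2029 contribute their day counts.
Then 26 days into January 2030.
Total: 13 + 31 + 30 + 31 + 31 + 30 + 31 + 30 + 31 + 26 = 284.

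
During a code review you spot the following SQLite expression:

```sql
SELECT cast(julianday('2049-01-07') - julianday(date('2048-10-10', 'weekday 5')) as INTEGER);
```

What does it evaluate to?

83

`weekday 5` advances to the next Friday; 2048-10-10 is a Saturday, so it moves forward to 2048-10-16.
15 days remain in October 2048 after the 16th (31 − 16).
November 2048: 30 days.
December 2048: 31 days.
Then 7 days into January 2049.
Total: 15 + 30 + 31 + 7 = 83.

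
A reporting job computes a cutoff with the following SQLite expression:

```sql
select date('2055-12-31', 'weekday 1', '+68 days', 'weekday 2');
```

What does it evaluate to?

2056-03-14

`weekday 1` advances to the next Monday; 2055-12-31 is a Friday, so it moves forward to 2056-01-03.
Applying '+68 days' to 2056-01-03: counting 68 days forward gives 2056-03-11.
`weekday 2` advances to the next Tuesday; 2056-03-11 is a Saturday, so it moves forward to 2056-03-14.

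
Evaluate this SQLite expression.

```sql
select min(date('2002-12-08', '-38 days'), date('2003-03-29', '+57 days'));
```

2002-10-31

date('2002-12-08', '-38 days') → 2002-10-31.
date('2003-03-29', '+57 days') → 2003-05-25.
Earlier of the two is 2002-10-31.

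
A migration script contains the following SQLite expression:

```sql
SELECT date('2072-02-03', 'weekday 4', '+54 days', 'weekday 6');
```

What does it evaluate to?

`weekday 4` advances to the next Thursday; 2072-02-03 is a Wednesday, so it moves forward to 2072-02-04.
Applying '+54 days' to 2072-02-04: counting 54 days forward gives 2072-03-29.
`weekday 6` advances to the next Saturday; 2072-03-29 is a Tuesday, so it moves forward to 2072-04-02.

2072-04-02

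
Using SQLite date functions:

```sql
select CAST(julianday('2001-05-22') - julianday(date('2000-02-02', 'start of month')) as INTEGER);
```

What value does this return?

476

`start of month` rewinds 2000-02-02 to 2000-02-01.
28 days remain in February 2000 after the 1st (29 − 1).
Full months from March 2000 through April 2001 contribute their day counts.
Then 22 days into May 2001.
Total: 28 + 31 + 30 + 31 + 30 + 31 + 31 + 30 + 31 + 30 + 31 + 31 + 28 + 31 + 30 + 22 = 476.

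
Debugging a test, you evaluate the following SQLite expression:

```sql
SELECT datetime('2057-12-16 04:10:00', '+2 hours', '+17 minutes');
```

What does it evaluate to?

+2 hours from 2057-12-16 04:10:00 is 2057-12-16 06:10:00.
+17 minutes from 2057-12-16 06:10:00 is 2057-12-16 06:27:00.

2057-12-16 06:27:00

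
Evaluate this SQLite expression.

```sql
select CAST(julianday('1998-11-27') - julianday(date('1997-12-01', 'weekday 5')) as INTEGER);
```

357

`weekday 5` advances to the next Friday; 1997-12-01 is a Monday, so it moves forward to 1997-12-05.
26 days remain in December 1997 after the 5th (31 − 5).
Full months from January 1998 through October 1998 contribute their day counts.
Then 27 days into November 1998.
Total: 26 + 31 + 28 + 31 + 30 + 31 + 30 + 31 + 31 + 30 + 31 + 27 = 357.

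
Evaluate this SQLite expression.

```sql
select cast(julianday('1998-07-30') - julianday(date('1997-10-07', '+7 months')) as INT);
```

Adding +7 months to 1997-10-07 gives 1998-05-07.
24 days remain in May 1998 after the 7th (31 − 7).
June 1998: 30 days.
Then 30 days into July 1998.
Total: 24 + 30 + 30 = 84.

84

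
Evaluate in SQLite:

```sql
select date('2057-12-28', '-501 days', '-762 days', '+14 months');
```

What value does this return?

2055-09-14

Applying '-501 days' to 2057-12-28: counting 501 days back gives 2056-08-14.
Applying '-762 days' to 2056-08-14: counting 762 days back gives 2054-07-14.
Adding +14 months to 2054-07-14 gives 2055-09-14.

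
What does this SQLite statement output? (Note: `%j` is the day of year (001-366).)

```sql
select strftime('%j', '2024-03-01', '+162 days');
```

First apply '+162 days': 2024-03-01 → 2024-08-10.
Day-of-year for 2024-08-10: days since 2024-01-01 inclusive = 223, zero-padded to 223.

223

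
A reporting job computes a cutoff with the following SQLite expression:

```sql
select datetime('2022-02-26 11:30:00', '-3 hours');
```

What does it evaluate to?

-3 hours from 2022-02-26 11:30:00 is 2022-02-26 08:30:00.

2022-02-26 08:30:00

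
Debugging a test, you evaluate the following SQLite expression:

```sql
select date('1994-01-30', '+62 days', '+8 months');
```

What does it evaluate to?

Applying '+62 days' to 1994-01-30: counting 62 days forward gives 1994-04-02.
Adding +8 months to 1994-04-02 gives 1994-12-02.

1994-12-02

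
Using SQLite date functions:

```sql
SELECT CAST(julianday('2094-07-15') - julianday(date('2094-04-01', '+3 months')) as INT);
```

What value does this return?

14

Adding +3 months to 2094-04-01 gives 2094-07-01.
Both dates are in July 2094: 15 − 1 = 14.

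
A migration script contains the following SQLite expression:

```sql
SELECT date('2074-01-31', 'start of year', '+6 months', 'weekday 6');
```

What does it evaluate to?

2074-07-07

`start of year` rewinds 2074-01-31 to 2074-01-01.
Adding +6 months to 2074-01-01 gives 2074-07-01.
`weekday 6` advances to the next Saturday; 2074-07-01 is a Sunday, so it moves forward to 2074-07-07.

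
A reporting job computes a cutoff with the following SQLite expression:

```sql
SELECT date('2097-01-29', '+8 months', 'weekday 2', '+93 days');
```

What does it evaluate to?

Adding +8 months to 2097-01-29 gives 2097-09-29.
`weekday 2` advances to the next Tuesday; 2097-09-29 is a Sunday, so it moves forward to 2097-10-01.
Applying '+93 days' to 2097-10-01: counting 93 days forward gives 2098-01-02.

2098-01-02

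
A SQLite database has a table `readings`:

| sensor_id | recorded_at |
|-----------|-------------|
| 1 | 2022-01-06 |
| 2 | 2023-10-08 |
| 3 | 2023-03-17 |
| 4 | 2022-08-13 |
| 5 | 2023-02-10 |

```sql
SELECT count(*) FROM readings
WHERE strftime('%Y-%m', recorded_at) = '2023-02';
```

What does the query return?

1

Rows with year-month 2023-02: 2023-02-10 → 1.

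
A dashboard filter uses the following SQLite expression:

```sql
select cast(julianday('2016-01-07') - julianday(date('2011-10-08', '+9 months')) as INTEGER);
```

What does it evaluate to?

1278

Adding +9 months to 2011-10-08 gives 2012-07-08.
23 days remain in July 2012 after the 8th (31 − 8).
Full months from August 2012 through December 2015 contribute their day counts.
Then 7 days into January 2016.
Total: 23 + 31 + 30 + 31 + 30 + 31 + 31 + 28 + 31 + 30 + 31 + 30 + 31 + 31 + 30 + 31 + 30 + 31 + 31 + 28 + 31 + 30 + 31 + 30 + 31 + 31 + 30 + 31 + 30 + 31 + 31 + 28 + 31 + 30 + 31 + 30 + 31 + 31 + 30 + 31 + 30 + 31 + 7 = 1278.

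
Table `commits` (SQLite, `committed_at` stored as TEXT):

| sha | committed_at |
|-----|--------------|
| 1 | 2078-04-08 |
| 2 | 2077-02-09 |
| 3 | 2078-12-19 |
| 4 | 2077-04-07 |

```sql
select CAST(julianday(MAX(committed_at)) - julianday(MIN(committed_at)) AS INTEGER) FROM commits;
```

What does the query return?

MIN = 2077-02-09, MAX = 2078-12-19.
19 days remain in February 2077 after the 9th (28 − 9).
Full months from March 2077 through November 2078 contribute their day counts.
Then 19 days into December 2078.
Total: 19 + 31 + 30 + 31 + 30 + 31 + 31 + 30 + 31 + 30 + 31 + 31 + 28 + 31 + 30 + 31 + 30 + 31 + 31 + 30 + 31 + 30 + 19 = 678.

678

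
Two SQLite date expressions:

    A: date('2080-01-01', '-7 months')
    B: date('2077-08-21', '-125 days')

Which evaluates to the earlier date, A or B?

B

A = 2079-06-01.
B = 2077-04-18.
B is earlier.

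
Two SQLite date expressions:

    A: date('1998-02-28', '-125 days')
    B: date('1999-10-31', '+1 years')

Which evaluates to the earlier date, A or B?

A

A = 1997-10-26.
B = 2000-10-31.
A is earlier.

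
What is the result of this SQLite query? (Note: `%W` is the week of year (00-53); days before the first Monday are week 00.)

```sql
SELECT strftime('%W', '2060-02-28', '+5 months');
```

30

First apply '+5 months': 2060-02-28 → 2060-07-28.
2060-07-28 is a Wednesday. SQLite's %W counts Mondays since the year started; the result is 30.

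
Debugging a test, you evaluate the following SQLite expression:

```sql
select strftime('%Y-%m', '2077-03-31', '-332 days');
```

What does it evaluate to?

2076-05

First apply '-332 days': 2077-03-31 → 2076-05-03.
`%Y-%m` extracts the year-month: 2076-05.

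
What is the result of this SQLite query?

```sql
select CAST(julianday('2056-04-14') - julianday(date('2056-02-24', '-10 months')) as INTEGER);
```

Adding -10 months to 2056-02-24 gives 2055-04-24.
6 days remain in April 2055 after the 24th (30 − 24).
Full months from May 2055 through March 2056 contribute their day counts.
Then 14 days into April 2056.
Total: 6 + 31 + 30 + 31 + 31 + 30 + 31 + 30 + 31 + 31 + 29 + 31 + 14 = 356.

356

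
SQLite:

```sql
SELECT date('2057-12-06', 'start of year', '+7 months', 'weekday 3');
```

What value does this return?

2057-08-01

`start of year` rewinds 2057-12-06 to 2057-01-01.
Adding +7 months to 2057-01-01 gives 2057-08-01.
`weekday 3` advances to the next Wednesday; 2057-08-01 is already a Wednesday, so it stays at 2057-08-01.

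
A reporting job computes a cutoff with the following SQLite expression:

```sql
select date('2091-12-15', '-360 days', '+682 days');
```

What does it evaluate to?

Applying '-360 days' to 2091-12-15: counting 360 days back gives 2090-12-20.
Applying '+682 days' to 2090-12-20: counting 682 days forward gives 2092-11-01.

2092-11-01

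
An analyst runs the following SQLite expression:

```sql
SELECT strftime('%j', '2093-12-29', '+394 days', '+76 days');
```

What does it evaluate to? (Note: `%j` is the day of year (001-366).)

First apply '+394 days', '+76 days': 2093-12-29 → 2095-04-13.
Day-of-year for 2095-04-13: days since 2095-01-01 inclusive = 103, zero-padded to 103.

103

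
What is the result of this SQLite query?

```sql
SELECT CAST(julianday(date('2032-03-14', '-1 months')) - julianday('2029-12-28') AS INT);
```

778

Adding -1 month to 2032-03-14 gives 2032-02-14.
3 days remain in December 2029 after the 28th (31 − 28).
Full months from January 2030 through January 2032 contribute their day counts.
Then 14 days into February 2032.
Total: 3 + 31 + 28 + 31 + 30 + 31 + 30 + 31 + 31 + 30 + 31 + 30 + 31 + 31 + 28 + 31 + 30 + 31 + 30 + 31 + 31 + 30 + 31 + 30 + 31 + 31 + 14 = 778.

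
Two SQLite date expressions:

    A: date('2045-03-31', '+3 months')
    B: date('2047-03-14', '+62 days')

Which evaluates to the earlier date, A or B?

A = 2045-07-01.
B = 2047-05-15.
A is earlier.

A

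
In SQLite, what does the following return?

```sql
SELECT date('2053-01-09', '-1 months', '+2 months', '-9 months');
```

2052-05-09

Adding -1 month to 2053-01-09 gives 2052-12-09.
Adding +2 months to 2052-12-09 gives 2053-02-09.
Adding -9 months to 2053-02-09 gives 2052-05-09.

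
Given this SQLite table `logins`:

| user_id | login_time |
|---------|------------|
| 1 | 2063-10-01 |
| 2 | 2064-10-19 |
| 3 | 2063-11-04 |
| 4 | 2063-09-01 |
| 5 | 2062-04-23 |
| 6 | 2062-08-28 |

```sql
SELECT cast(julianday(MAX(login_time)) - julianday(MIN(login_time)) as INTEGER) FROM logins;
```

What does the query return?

910

MIN = 2062-04-23, MAX = 2064-10-19.
7 days remain in April 2062 after the 23rd (30 − 23).
Full months from May 2062 through September 2064 contribute their day counts.
Then 19 days into October 2064.
Total: 7 + 31 + 30 + 31 + 31 + 30 + 31 + 30 + 31 + 31 + 28 + 31 + 30 + 31 + 30 + 31 + 31 + 30 + 31 + 30 + 31 + 31 + 29 + 31 + 30 + 31 + 30 + 31 + 31 + 30 + 19 = 910.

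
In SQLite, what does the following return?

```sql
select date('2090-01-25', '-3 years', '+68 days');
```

Adding -3 years to 2090-01-25 gives 2087-01-25.
Applying '+68 days' to 2087-01-25: counting 68 days forward gives 2087-04-03.

2087-04-03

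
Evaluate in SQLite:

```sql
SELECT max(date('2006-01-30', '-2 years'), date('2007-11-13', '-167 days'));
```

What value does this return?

2007-05-30

date('2006-01-30', '-2 years') → 2004-01-30.
date('2007-11-13', '-167 days') → 2007-05-30.
Later of the two is 2007-05-30.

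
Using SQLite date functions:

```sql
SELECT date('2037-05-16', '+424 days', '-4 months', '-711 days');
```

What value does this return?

2036-04-02

Applying '+424 days' to 2037-05-16: counting 424 days forward gives 2038-07-14.
Adding -4 months to 2038-07-14 gives 2038-03-14.
Applying '-711 days' to 2038-03-14: counting 711 days back gives 2036-04-02.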